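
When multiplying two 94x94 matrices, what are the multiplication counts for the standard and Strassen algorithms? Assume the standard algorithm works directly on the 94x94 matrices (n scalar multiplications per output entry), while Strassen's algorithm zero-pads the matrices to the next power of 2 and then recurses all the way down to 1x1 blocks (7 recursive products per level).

Matrix multiplication for 94x94 matrices:

Strassen's algorithm requires power-of-2 dimensions. Pad 94x94 to 128x128 (next power of 2).

Standard algorithm: 94^3 = 830584 multiplications
Strassen's algorithm: 7^(log2(128)) = 7^7 = 823543 multiplications
Savings: 830584 - 823543 = 7041 multiplications

Standard: 830584 multiplications (94^3). Strassen: 823543 multiplications (7^7, after padding to 128x128). Strassen reduces 8 recursive multiplications to 7 at each level.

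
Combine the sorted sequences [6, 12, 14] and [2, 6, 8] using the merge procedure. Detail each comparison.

Merging process:

Compare 6 vs 2: take 2 from right. Merged: [2]
Compare 6 vs 6: take 6 from left. Merged: [2, 6]
Compare 12 vs 6: take 6 from right. Merged: [2, 6, 6]
Compare 12 vs 8: take 8 from right. Merged: [2, 6, 6, 8]
Append remaining from left: [12, 14]. Merged: [2, 6, 6, 8, 12, 14]

Final merged array: [2, 6, 6, 8, 12, 14]
Total comparisons: 4

The merged array is [2, 6, 6, 8, 12, 14], requiring 4 comparisons. The merge step runs in O(n) time where n is the total number of elements.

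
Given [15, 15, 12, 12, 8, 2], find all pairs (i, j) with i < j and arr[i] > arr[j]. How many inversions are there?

Finding inversions in [15, 15, 12, 12, 8, 2]:

(0, 2): arr[0]=15 > arr[2]=12
(0, 3): arr[0]=15 > arr[3]=12
(0, 4): arr[0]=15 > arr[4]=8
(0, 5): arr[0]=15 > arr[5]=2
(1, 2): arr[1]=15 > arr[2]=12
(1, 3): arr[1]=15 > arr[3]=12
(1, 4): arr[1]=15 > arr[4]=8
(1, 5): arr[1]=15 > arr[5]=2
(2, 4): arr[2]=12 > arr[4]=8
(2, 5): arr[2]=12 > arr[5]=2
(3, 4): arr[3]=12 > arr[4]=8
(3, 5): arr[3]=12 > arr[5]=2
(4, 5): arr[4]=8 > arr[5]=2

Total inversions: 13

The array has 13 inversion(s): (0,2), (0,3), (0,4), (0,5), (1,2), (1,3), (1,4), (1,5), (2,4), (2,5), (3,4), (3,5), (4,5). Each pair (i,j) satisfies i < j and arr[i] > arr[j].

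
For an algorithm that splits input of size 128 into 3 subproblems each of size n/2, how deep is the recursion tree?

For divide and conquer with division factor 2:

Problem sizes at each level:
Level 0: 128
Level 1: 64
Level 2: 32
Level 3: 16
Level 4: 8
Level 5: 4
Level 6: 2
Level 7: 1

The root is level 0 and the size-1 base case is level 7 (the tree spans levels 0 through 7, i.e. 8 levels counting the root), so the depth is the number of divisions: log_2(128) = 7

The recursion tree depth is log_2(128) = 7. At each level, the problem size is divided by 2, so it takes 7 divisions to reduce to a base case of size 1. The algorithm makes 3 recursive calls at each level.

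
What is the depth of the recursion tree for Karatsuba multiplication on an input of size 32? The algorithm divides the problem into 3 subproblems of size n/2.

For divide and conquer with division factor 2:

Problem sizes at each level:
Level 0: 32
Level 1: 16
Level 2: 8
Level 3: 4
Level 4: 2
Level 5: 1

The root is level 0 and the size-1 base case is level 5 (the tree spans levels 0 through 5, i.e. 6 levels counting the root), so the depth is the number of divisions: log_2(32) = 5

The recursion tree depth is log_2(32) = 5. At each level, the problem size is divided by 2, so it takes 5 divisions to reduce to a base case of size 1. The algorithm makes 3 recursive calls at each level.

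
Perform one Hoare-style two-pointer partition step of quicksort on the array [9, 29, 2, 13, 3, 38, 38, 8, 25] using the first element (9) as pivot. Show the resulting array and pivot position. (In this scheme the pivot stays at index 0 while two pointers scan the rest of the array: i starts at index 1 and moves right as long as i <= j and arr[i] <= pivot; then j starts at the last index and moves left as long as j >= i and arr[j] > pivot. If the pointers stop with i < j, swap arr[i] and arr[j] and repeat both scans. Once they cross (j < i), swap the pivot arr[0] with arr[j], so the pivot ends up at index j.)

Hoare-style two-pointer partition with pivot = 9:

Initial array: [9, 29, 2, 13, 3, 38, 38, 8, 25]

Pointers start at i = 1, j = 8.
i stops at index 1 (arr[1]=29 > 9), j stops at index 7 (arr[7]=8 <= 9): swap arr[1] and arr[7], array becomes [9, 8, 2, 13, 3, 38, 38, 29, 25]
i stops at index 3 (arr[3]=13 > 9), j stops at index 4 (arr[4]=3 <= 9): swap arr[3] and arr[4], array becomes [9, 8, 2, 3, 13, 38, 38, 29, 25]
i ends at 4, j ends at 3: the pointers have crossed (j < i), so scanning stops.

Swap pivot arr[0] with arr[3] to place pivot at position 3: [3, 8, 2, 9, 13, 38, 38, 29, 25]
Pivot position: 3

After partitioning with pivot 9, the array becomes [3, 8, 2, 9, 13, 38, 38, 29, 25]. The pivot is placed at index 3. All elements to the left of the pivot are <= 9, and all elements to the right are > 9.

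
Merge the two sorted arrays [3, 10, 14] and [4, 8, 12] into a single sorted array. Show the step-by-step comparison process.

Merging process:

Compare 3 vs 4: take 3 from left. Merged: [3]
Compare 10 vs 4: take 4 from right. Merged: [3, 4]
Compare 10 vs 8: take 8 from right. Merged: [3, 4, 8]
Compare 10 vs 12: take 10 from left. Merged: [3, 4, 8, 10]
Compare 14 vs 12: take 12 from right. Merged: [3, 4, 8, 10, 12]
Append remaining from left: [14]. Merged: [3, 4, 8, 10, 12, 14]

Final merged array: [3, 4, 8, 10, 12, 14]
Total comparisons: 5

The merged array is [3, 4, 8, 10, 12, 14], requiring 5 comparisons. The merge step runs in O(n) time where n is the total number of elements.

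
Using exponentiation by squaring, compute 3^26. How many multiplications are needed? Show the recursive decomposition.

Computing 3^26 by squaring (build up from 3^1; each line after the first costs one multiplication):

3^1 = 3
3^2 = (3^1)^2 = 3^2 = 9
3^3 = 3 * 3^2 = 3 * 9 = 27
3^6 = (3^3)^2 = 27^2 = 729
3^12 = (3^6)^2 = 729^2 = 531441
3^13 = 3 * 3^12 = 3 * 531441 = 1594323
3^26 = (3^13)^2 = 1594323^2 = 2541865828329

Result: 2541865828329
Multiplications needed: 6 (6 lines after 3^1)

3^26 = 2541865828329. Using exponentiation by squaring, this requires 6 multiplications. The key idea: if the exponent is even, square the half-power; if odd, multiply by the base once.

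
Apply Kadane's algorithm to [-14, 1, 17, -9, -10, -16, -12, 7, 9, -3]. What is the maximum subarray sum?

Using Kadane's algorithm on [-14, 1, 17, -9, -10, -16, -12, 7, 9, -3]:

Scanning through the array:
Position 1 (value 1): max_ending_here = 1, max_so_far = 1
Position 2 (value 17): max_ending_here = 18, max_so_far = 18
Position 3 (value -9): max_ending_here = 9, max_so_far = 18
Position 4 (value -10): max_ending_here = -1, max_so_far = 18
Position 5 (value -16): max_ending_here = -16, max_so_far = 18
Position 6 (value -12): max_ending_here = -12, max_so_far = 18
Position 7 (value 7): max_ending_here = 7, max_so_far = 18
Position 8 (value 9): max_ending_here = 16, max_so_far = 18
Position 9 (value -3): max_ending_here = 13, max_so_far = 18

Maximum subarray: [1, 17]
Maximum sum: 18

The maximum subarray is [1, 17] with sum 18. This subarray runs from index 1 to index 2.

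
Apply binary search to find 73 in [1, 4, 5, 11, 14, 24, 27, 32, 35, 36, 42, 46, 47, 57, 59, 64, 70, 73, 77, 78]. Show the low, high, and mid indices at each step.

Binary search for 73 in [1, 4, 5, 11, 14, 24, 27, 32, 35, 36, 42, 46, 47, 57, 59, 64, 70, 73, 77, 78]:

lo=0, hi=19, mid=9, arr[mid]=36 -> 36 < 73, search right half
lo=10, hi=19, mid=14, arr[mid]=59 -> 59 < 73, search right half
lo=15, hi=19, mid=17, arr[mid]=73 -> Found target at index 17!

Binary search finds 73 at index 17 after 3 comparisons. The search repeatedly halves the search space by comparing with the middle element.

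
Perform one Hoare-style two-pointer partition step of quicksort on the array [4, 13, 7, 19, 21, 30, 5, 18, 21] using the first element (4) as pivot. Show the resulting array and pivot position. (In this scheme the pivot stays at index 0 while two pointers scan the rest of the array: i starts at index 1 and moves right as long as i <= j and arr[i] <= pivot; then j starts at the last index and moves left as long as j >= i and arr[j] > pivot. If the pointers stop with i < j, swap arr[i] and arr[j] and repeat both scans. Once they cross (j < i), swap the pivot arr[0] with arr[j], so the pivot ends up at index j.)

Hoare-style two-pointer partition with pivot = 4:

Initial array: [4, 13, 7, 19, 21, 30, 5, 18, 21]

Pointers start at i = 1, j = 8.
i ends at 1, j ends at 0: the pointers have crossed (j < i), so scanning stops.

j = 0, so swapping arr[0] with arr[j] leaves the pivot at position 0: [4, 13, 7, 19, 21, 30, 5, 18, 21]
Pivot position: 0

After partitioning with pivot 4, the array becomes [4, 13, 7, 19, 21, 30, 5, 18, 21]. The pivot is placed at index 0. All elements to the left of the pivot are <= 4, and all elements to the right are > 4.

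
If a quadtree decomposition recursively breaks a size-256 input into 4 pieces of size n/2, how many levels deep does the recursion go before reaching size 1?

For divide and conquer with division factor 2:

Problem sizes at each level:
Level 0: 256
Level 1: 128
Level 2: 64
Level 3: 32
Level 4: 16
Level 5: 8
Level 6: 4
Level 7: 2
Level 8: 1

The root is level 0 and the size-1 base case is level 8 (the tree spans levels 0 through 8, i.e. 9 levels counting the root), so the depth is the number of divisions: log_2(256) = 8

The recursion tree depth is log_2(256) = 8. At each level, the problem size is divided by 2, so it takes 8 divisions to reduce to a base case of size 1. The algorithm makes 4 recursive calls at each level.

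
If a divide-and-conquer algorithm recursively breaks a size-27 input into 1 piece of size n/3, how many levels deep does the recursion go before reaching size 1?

For divide and conquer with division factor 3:

Problem sizes at each level:
Level 0: 27
Level 1: 9
Level 2: 3
Level 3: 1

The root is level 0 and the size-1 base case is level 3 (the tree spans levels 0 through 3, i.e. 4 levels counting the root), so the depth is the number of divisions: log_3(27) = 3

The recursion tree depth is log_3(27) = 3. At each level, the problem size is divided by 3, so it takes 3 divisions to reduce to a base case of size 1. The algorithm makes 1 recursive call at each level.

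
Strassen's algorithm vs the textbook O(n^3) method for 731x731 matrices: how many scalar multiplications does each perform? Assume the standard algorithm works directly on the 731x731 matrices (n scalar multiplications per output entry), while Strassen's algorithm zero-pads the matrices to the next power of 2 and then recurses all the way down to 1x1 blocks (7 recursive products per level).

Matrix multiplication for 731x731 matrices:

Strassen's algorithm requires power-of-2 dimensions. Pad 731x731 to 1024x1024 (next power of 2).

Standard algorithm: 731^3 = 390617891 multiplications
Strassen's algorithm: 7^(log2(1024)) = 7^10 = 282475249 multiplications
Savings: 390617891 - 282475249 = 108142642 multiplications

Standard: 390617891 multiplications (731^3). Strassen: 282475249 multiplications (7^10, after padding to 1024x1024). Strassen reduces 8 recursive multiplications to 7 at each level.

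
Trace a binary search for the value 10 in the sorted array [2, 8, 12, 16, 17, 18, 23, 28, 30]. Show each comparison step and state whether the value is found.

Binary search for 10 in [2, 8, 12, 16, 17, 18, 23, 28, 30]:

lo=0, hi=8, mid=4, arr[mid]=17 -> 17 > 10, search left half
lo=0, hi=3, mid=1, arr[mid]=8 -> 8 < 10, search right half
lo=2, hi=3, mid=2, arr[mid]=12 -> 12 > 10, search left half
lo=2 > hi=1, target 10 not found

Binary search determines that 10 is not in the array after 3 comparisons. The search space was exhausted without finding the target.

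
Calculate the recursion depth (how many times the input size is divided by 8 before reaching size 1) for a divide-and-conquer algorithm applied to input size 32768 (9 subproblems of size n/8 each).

For divide and conquer with division factor 8:

Problem sizes at each level:
Level 0: 32768
Level 1: 4096
Level 2: 512
Level 3: 64
Level 4: 8
Level 5: 1

The root is level 0 and the size-1 base case is level 5 (the tree spans levels 0 through 5, i.e. 6 levels counting the root), so the depth is the number of divisions: log_8(32768) = 5

The recursion tree depth is log_8(32768) = 5. At each level, the problem size is divided by 8, so it takes 5 divisions to reduce to a base case of size 1. The algorithm makes 9 recursive calls at each level.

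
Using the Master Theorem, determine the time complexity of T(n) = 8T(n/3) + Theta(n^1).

Master Theorem for T(n) = 8T(n/3) + O(n^1):

a = 8, b = 3, c = 1
log_b(a) = log_3(8) = 1.8928

Case 1: c = 1 < log_3(8) = 1.8928
T(n) = O(n^(log_3 8))

For T(n) = 8T(n/3) + O(n^1): log_3(8) = 1.8928. This is Case 1 of the Master Theorem (c < log_b(a), work dominated by leaves), giving O(n^(log_3 8)).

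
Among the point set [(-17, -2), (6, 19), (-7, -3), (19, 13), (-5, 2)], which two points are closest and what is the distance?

Computing all pairwise distances among 5 points:

d((-17, -2), (6, 19)) = 31.1448
d((-17, -2), (-7, -3)) = 10.0499
d((-17, -2), (19, 13)) = 39.0
d((-17, -2), (-5, 2)) = 12.6491
d((6, 19), (-7, -3)) = 25.5539
d((6, 19), (19, 13)) = 14.3178
d((6, 19), (-5, 2)) = 20.2485
d((-7, -3), (19, 13)) = 30.5287
d((-7, -3), (-5, 2)) = 5.3852 <-- minimum
d((19, 13), (-5, 2)) = 26.4008

Closest pair: (-7, -3) and (-5, 2) with distance 5.3852

The closest pair is (-7, -3) and (-5, 2) with Euclidean distance 5.3852. For 5 points, brute-force pairwise comparison is shown above. For large n, the divide-and-conquer algorithm (sort by x, recurse on halves, check the dividing strip) achieves O(n log n).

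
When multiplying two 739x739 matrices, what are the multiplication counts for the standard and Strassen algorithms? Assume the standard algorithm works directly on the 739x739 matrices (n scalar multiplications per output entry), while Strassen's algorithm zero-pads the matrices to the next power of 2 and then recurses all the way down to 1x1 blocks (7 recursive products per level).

Matrix multiplication for 739x739 matrices:

Strassen's algorithm requires power-of-2 dimensions. Pad 739x739 to 1024x1024 (next power of 2).

Standard algorithm: 739^3 = 403583419 multiplications
Strassen's algorithm: 7^(log2(1024)) = 7^10 = 282475249 multiplications
Savings: 403583419 - 282475249 = 121108170 multiplications

Standard: 403583419 multiplications (739^3). Strassen: 282475249 multiplications (7^10, after padding to 1024x1024). Strassen reduces 8 recursive multiplications to 7 at each level.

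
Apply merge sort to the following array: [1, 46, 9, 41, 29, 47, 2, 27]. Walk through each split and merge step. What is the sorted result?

Merge sort trace:

Split: [1, 46, 9, 41, 29, 47, 2, 27] -> [1, 46, 9, 41] and [29, 47, 2, 27]
  Split: [1, 46, 9, 41] -> [1, 46] and [9, 41]
    Split: [1, 46] -> [1] and [46]
    Merge: [1] + [46] -> [1, 46]
    Split: [9, 41] -> [9] and [41]
    Merge: [9] + [41] -> [9, 41]
  Merge: [1, 46] + [9, 41] -> [1, 9, 41, 46]
  Split: [29, 47, 2, 27] -> [29, 47] and [2, 27]
    Split: [29, 47] -> [29] and [47]
    Merge: [29] + [47] -> [29, 47]
    Split: [2, 27] -> [2] and [27]
    Merge: [2] + [27] -> [2, 27]
  Merge: [29, 47] + [2, 27] -> [2, 27, 29, 47]
Merge: [1, 9, 41, 46] + [2, 27, 29, 47] -> [1, 2, 9, 27, 29, 41, 46, 47]

Final sorted array: [1, 2, 9, 27, 29, 41, 46, 47]

The merge sort proceeds by recursively splitting the array and merging sorted halves.
After all merges, the sorted array is [1, 2, 9, 27, 29, 41, 46, 47].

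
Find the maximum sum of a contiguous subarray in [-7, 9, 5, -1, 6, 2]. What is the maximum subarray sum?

Using Kadane's algorithm on [-7, 9, 5, -1, 6, 2]:

Scanning through the array:
Position 1 (value 9): max_ending_here = 9, max_so_far = 9
Position 2 (value 5): max_ending_here = 14, max_so_far = 14
Position 3 (value -1): max_ending_here = 13, max_so_far = 14
Position 4 (value 6): max_ending_here = 19, max_so_far = 19
Position 5 (value 2): max_ending_here = 21, max_so_far = 21

Maximum subarray: [9, 5, -1, 6, 2]
Maximum sum: 21

The maximum subarray is [9, 5, -1, 6, 2] with sum 21. This subarray runs from index 1 to index 5.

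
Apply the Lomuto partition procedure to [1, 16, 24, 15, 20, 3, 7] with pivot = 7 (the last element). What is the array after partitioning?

Lomuto partition with pivot = 7:

Initial array: [1, 16, 24, 15, 20, 3, 7]

arr[0]=1 <= 7: swap with position 0, array becomes [1, 16, 24, 15, 20, 3, 7]
arr[1]=16 > 7: no swap
arr[2]=24 > 7: no swap
arr[3]=15 > 7: no swap
arr[4]=20 > 7: no swap
arr[5]=3 <= 7: swap with position 1, array becomes [1, 3, 24, 15, 20, 16, 7]

Place pivot at position 2: [1, 3, 7, 15, 20, 16, 24]
Pivot position: 2

After partitioning with pivot 7, the array becomes [1, 3, 7, 15, 20, 16, 24]. The pivot is placed at index 2. All elements to the left of the pivot are <= 7, and all elements to the right are > 7.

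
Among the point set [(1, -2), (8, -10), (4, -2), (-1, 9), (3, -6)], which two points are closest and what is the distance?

Computing all pairwise distances among 5 points:

d((1, -2), (8, -10)) = 10.6301
d((1, -2), (4, -2)) = 3.0 <-- minimum
d((1, -2), (-1, 9)) = 11.1803
d((1, -2), (3, -6)) = 4.4721
d((8, -10), (4, -2)) = 8.9443
d((8, -10), (-1, 9)) = 21.0238
d((8, -10), (3, -6)) = 6.4031
d((4, -2), (-1, 9)) = 12.083
d((4, -2), (3, -6)) = 4.1231
d((-1, 9), (3, -6)) = 15.5242

Closest pair: (1, -2) and (4, -2) with distance 3.0

The closest pair is (1, -2) and (4, -2) with Euclidean distance 3.0. For 5 points, brute-force pairwise comparison is shown above. For large n, the divide-and-conquer algorithm (sort by x, recurse on halves, check the dividing strip) achieves O(n log n).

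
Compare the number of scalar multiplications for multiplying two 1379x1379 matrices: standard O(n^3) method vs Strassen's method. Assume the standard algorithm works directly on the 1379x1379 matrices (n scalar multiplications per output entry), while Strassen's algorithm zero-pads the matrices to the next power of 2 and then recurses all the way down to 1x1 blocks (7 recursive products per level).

Matrix multiplication for 1379x1379 matrices:

Strassen's algorithm requires power-of-2 dimensions. Pad 1379x1379 to 2048x2048 (next power of 2).

Standard algorithm: 1379^3 = 2622362939 multiplications
Strassen's algorithm: 7^(log2(2048)) = 7^11 = 1977326743 multiplications
Savings: 2622362939 - 1977326743 = 645036196 multiplications

Standard: 2622362939 multiplications (1379^3). Strassen: 1977326743 multiplications (7^11, after padding to 2048x2048). Strassen reduces 8 recursive multiplications to 7 at each level.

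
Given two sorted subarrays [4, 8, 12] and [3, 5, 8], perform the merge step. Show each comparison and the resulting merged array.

Merging process:

Compare 4 vs 3: take 3 from right. Merged: [3]
Compare 4 vs 5: take 4 from left. Merged: [3, 4]
Compare 8 vs 5: take 5 from right. Merged: [3, 4, 5]
Compare 8 vs 8: take 8 from left. Merged: [3, 4, 5, 8]
Compare 12 vs 8: take 8 from right. Merged: [3, 4, 5, 8, 8]
Append remaining from left: [12]. Merged: [3, 4, 5, 8, 8, 12]

Final merged array: [3, 4, 5, 8, 8, 12]
Total comparisons: 5

The merged array is [3, 4, 5, 8, 8, 12], requiring 5 comparisons. The merge step runs in O(n) time where n is the total number of elements.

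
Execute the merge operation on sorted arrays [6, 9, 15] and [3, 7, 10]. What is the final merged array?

Merging process:

Compare 6 vs 3: take 3 from right. Merged: [3]
Compare 6 vs 7: take 6 from left. Merged: [3, 6]
Compare 9 vs 7: take 7 from right. Merged: [3, 6, 7]
Compare 9 vs 10: take 9 from left. Merged: [3, 6, 7, 9]
Compare 15 vs 10: take 10 from right. Merged: [3, 6, 7, 9, 10]
Append remaining from left: [15]. Merged: [3, 6, 7, 9, 10, 15]

Final merged array: [3, 6, 7, 9, 10, 15]
Total comparisons: 5

The merged array is [3, 6, 7, 9, 10, 15], requiring 5 comparisons. The merge step runs in O(n) time where n is the total number of elements.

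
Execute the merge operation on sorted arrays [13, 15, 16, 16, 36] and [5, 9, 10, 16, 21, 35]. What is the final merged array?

Merging process:

Compare 13 vs 5: take 5 from right. Merged: [5]
Compare 13 vs 9: take 9 from right. Merged: [5, 9]
Compare 13 vs 10: take 10 from right. Merged: [5, 9, 10]
Compare 13 vs 16: take 13 from left. Merged: [5, 9, 10, 13]
Compare 15 vs 16: take 15 from left. Merged: [5, 9, 10, 13, 15]
Compare 16 vs 16: take 16 from left. Merged: [5, 9, 10, 13, 15, 16]
Compare 16 vs 16: take 16 from left. Merged: [5, 9, 10, 13, 15, 16, 16]
Compare 36 vs 16: take 16 from right. Merged: [5, 9, 10, 13, 15, 16, 16, 16]
Compare 36 vs 21: take 21 from right. Merged: [5, 9, 10, 13, 15, 16, 16, 16, 21]
Compare 36 vs 35: take 35 from right. Merged: [5, 9, 10, 13, 15, 16, 16, 16, 21, 35]
Append remaining from left: [36]. Merged: [5, 9, 10, 13, 15, 16, 16, 16, 21, 35, 36]

Final merged array: [5, 9, 10, 13, 15, 16, 16, 16, 21, 35, 36]
Total comparisons: 10

The merged array is [5, 9, 10, 13, 15, 16, 16, 16, 21, 35, 36], requiring 10 comparisons. The merge step runs in O(n) time where n is the total number of elements.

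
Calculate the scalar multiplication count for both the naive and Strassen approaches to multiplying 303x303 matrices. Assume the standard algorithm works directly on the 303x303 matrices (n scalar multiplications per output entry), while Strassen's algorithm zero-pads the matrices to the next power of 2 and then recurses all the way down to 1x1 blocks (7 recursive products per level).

Matrix multiplication for 303x303 matrices:

Strassen's algorithm requires power-of-2 dimensions. Pad 303x303 to 512x512 (next power of 2).

Standard algorithm: 303^3 = 27818127 multiplications
Strassen's algorithm: 7^(log2(512)) = 7^9 = 40353607 multiplications
Difference: 27818127 - 40353607 = -12535480 (Strassen uses MORE here due to padding overhead — for small or just-over-power-of-2 n, padding can outweigh the per-level savings)

Standard: 27818127 multiplications (303^3). Strassen: 40353607 multiplications (7^9, after padding to 512x512). Strassen reduces 8 recursive multiplications to 7 at each level.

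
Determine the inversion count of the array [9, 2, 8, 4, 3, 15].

Finding inversions in [9, 2, 8, 4, 3, 15]:

(0, 1): arr[0]=9 > arr[1]=2
(0, 2): arr[0]=9 > arr[2]=8
(0, 3): arr[0]=9 > arr[3]=4
(0, 4): arr[0]=9 > arr[4]=3
(2, 3): arr[2]=8 > arr[3]=4
(2, 4): arr[2]=8 > arr[4]=3
(3, 4): arr[3]=4 > arr[4]=3

Total inversions: 7

The array has 7 inversion(s): (0,1), (0,2), (0,3), (0,4), (2,3), (2,4), (3,4). Each pair (i,j) satisfies i < j and arr[i] > arr[j].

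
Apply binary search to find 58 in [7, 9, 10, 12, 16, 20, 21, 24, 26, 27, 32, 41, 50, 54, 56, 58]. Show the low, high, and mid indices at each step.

Binary search for 58 in [7, 9, 10, 12, 16, 20, 21, 24, 26, 27, 32, 41, 50, 54, 56, 58]:

lo=0, hi=15, mid=7, arr[mid]=24 -> 24 < 58, search right half
lo=8, hi=15, mid=11, arr[mid]=41 -> 41 < 58, search right half
lo=12, hi=15, mid=13, arr[mid]=54 -> 54 < 58, search right half
lo=14, hi=15, mid=14, arr[mid]=56 -> 56 < 58, search right half
lo=15, hi=15, mid=15, arr[mid]=58 -> Found target at index 15!

Binary search finds 58 at index 15 after 5 comparisons. The search repeatedly halves the search space by comparing with the middle element.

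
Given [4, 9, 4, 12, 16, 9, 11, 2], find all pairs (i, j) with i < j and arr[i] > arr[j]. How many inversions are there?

Finding inversions in [4, 9, 4, 12, 16, 9, 11, 2]:

(0, 7): arr[0]=4 > arr[7]=2
(1, 2): arr[1]=9 > arr[2]=4
(1, 7): arr[1]=9 > arr[7]=2
(2, 7): arr[2]=4 > arr[7]=2
(3, 5): arr[3]=12 > arr[5]=9
(3, 6): arr[3]=12 > arr[6]=11
(3, 7): arr[3]=12 > arr[7]=2
(4, 5): arr[4]=16 > arr[5]=9
(4, 6): arr[4]=16 > arr[6]=11
(4, 7): arr[4]=16 > arr[7]=2
(5, 7): arr[5]=9 > arr[7]=2
(6, 7): arr[6]=11 > arr[7]=2

Total inversions: 12

The array has 12 inversion(s): (0,7), (1,2), (1,7), (2,7), (3,5), (3,6), (3,7), (4,5), (4,6), (4,7), (5,7), (6,7). Each pair (i,j) satisfies i < j and arr[i] > arr[j].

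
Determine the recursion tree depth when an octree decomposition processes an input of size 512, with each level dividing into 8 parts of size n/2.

For divide and conquer with division factor 2:

Problem sizes at each level:
Level 0: 512
Level 1: 256
Level 2: 128
Level 3: 64
Level 4: 32
Level 5: 16
Level 6: 8
Level 7: 4
Level 8: 2
Level 9: 1

The root is level 0 and the size-1 base case is level 9 (the tree spans levels 0 through 9, i.e. 10 levels counting the root), so the depth is the number of divisions: log_2(512) = 9

The recursion tree depth is log_2(512) = 9. At each level, the problem size is divided by 2, so it takes 9 divisions to reduce to a base case of size 1. The algorithm makes 8 recursive calls at each level.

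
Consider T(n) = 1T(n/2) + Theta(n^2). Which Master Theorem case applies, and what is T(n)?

Master Theorem for T(n) = 1T(n/2) + O(n^2):

a = 1, b = 2, c = 2
log_b(a) = log_2(1) = 0.0000

Case 3: c = 2 > log_2(1) = 0.0000
T(n) = O(n^2) = O(n^2)

For T(n) = 1T(n/2) + O(n^2): log_2(1) = 0.0000. This is Case 3 of the Master Theorem (c > log_b(a), work dominated by root), giving O(n^2).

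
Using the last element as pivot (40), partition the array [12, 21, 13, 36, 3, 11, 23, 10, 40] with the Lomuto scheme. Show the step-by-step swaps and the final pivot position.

Lomuto partition with pivot = 40:

Initial array: [12, 21, 13, 36, 3, 11, 23, 10, 40]

arr[0]=12 <= 40: swap with position 0, array becomes [12, 21, 13, 36, 3, 11, 23, 10, 40]
arr[1]=21 <= 40: swap with position 1, array becomes [12, 21, 13, 36, 3, 11, 23, 10, 40]
arr[2]=13 <= 40: swap with position 2, array becomes [12, 21, 13, 36, 3, 11, 23, 10, 40]
arr[3]=36 <= 40: swap with position 3, array becomes [12, 21, 13, 36, 3, 11, 23, 10, 40]
arr[4]=3 <= 40: swap with position 4, array becomes [12, 21, 13, 36, 3, 11, 23, 10, 40]
arr[5]=11 <= 40: swap with position 5, array becomes [12, 21, 13, 36, 3, 11, 23, 10, 40]
arr[6]=23 <= 40: swap with position 6, array becomes [12, 21, 13, 36, 3, 11, 23, 10, 40]
arr[7]=10 <= 40: swap with position 7, array becomes [12, 21, 13, 36, 3, 11, 23, 10, 40]

Place pivot at position 8: [12, 21, 13, 36, 3, 11, 23, 10, 40]
Pivot position: 8

After partitioning with pivot 40, the array becomes [12, 21, 13, 36, 3, 11, 23, 10, 40]. The pivot is placed at index 8. All elements to the left of the pivot are <= 40, and all elements to the right are > 40.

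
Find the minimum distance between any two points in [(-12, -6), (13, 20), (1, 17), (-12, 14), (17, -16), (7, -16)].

Computing all pairwise distances among 6 points:

d((-12, -6), (13, 20)) = 36.0694
d((-12, -6), (1, 17)) = 26.4197
d((-12, -6), (-12, 14)) = 20.0
d((-12, -6), (17, -16)) = 30.6757
d((-12, -6), (7, -16)) = 21.4709
d((13, 20), (1, 17)) = 12.3693
d((13, 20), (-12, 14)) = 25.7099
d((13, 20), (17, -16)) = 36.2215
d((13, 20), (7, -16)) = 36.4966
d((1, 17), (-12, 14)) = 13.3417
d((1, 17), (17, -16)) = 36.6742
d((1, 17), (7, -16)) = 33.541
d((-12, 14), (17, -16)) = 41.7253
d((-12, 14), (7, -16)) = 35.5106
d((17, -16), (7, -16)) = 10.0 <-- minimum

Closest pair: (17, -16) and (7, -16) with distance 10.0

The closest pair is (17, -16) and (7, -16) with Euclidean distance 10.0. For 6 points, brute-force pairwise comparison is shown above. For large n, the divide-and-conquer algorithm (sort by x, recurse on halves, check the dividing strip) achieves O(n log n).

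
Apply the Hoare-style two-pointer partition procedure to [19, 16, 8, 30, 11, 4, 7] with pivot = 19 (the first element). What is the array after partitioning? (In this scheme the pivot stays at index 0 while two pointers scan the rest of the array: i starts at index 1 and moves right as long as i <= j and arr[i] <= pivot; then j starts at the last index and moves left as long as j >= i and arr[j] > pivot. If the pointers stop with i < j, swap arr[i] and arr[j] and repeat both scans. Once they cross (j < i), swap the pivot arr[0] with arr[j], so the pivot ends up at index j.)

Hoare-style two-pointer partition with pivot = 19:

Initial array: [19, 16, 8, 30, 11, 4, 7]

Pointers start at i = 1, j = 6.
i stops at index 3 (arr[3]=30 > 19), j stops at index 6 (arr[6]=7 <= 19): swap arr[3] and arr[6], array becomes [19, 16, 8, 7, 11, 4, 30]
i ends at 6, j ends at 5: the pointers have crossed (j < i), so scanning stops.

Swap pivot arr[0] with arr[5] to place pivot at position 5: [4, 16, 8, 7, 11, 19, 30]
Pivot position: 5

After partitioning with pivot 19, the array becomes [4, 16, 8, 7, 11, 19, 30]. The pivot is placed at index 5. All elements to the left of the pivot are <= 19, and all elements to the right are > 19.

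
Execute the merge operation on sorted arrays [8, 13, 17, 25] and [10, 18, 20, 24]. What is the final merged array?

Merging process:

Compare 8 vs 10: take 8 from left. Merged: [8]
Compare 13 vs 10: take 10 from right. Merged: [8, 10]
Compare 13 vs 18: take 13 from left. Merged: [8, 10, 13]
Compare 17 vs 18: take 17 from left. Merged: [8, 10, 13, 17]
Compare 25 vs 18: take 18 from right. Merged: [8, 10, 13, 17, 18]
Compare 25 vs 20: take 20 from right. Merged: [8, 10, 13, 17, 18, 20]
Compare 25 vs 24: take 24 from right. Merged: [8, 10, 13, 17, 18, 20, 24]
Append remaining from left: [25]. Merged: [8, 10, 13, 17, 18, 20, 24, 25]

Final merged array: [8, 10, 13, 17, 18, 20, 24, 25]
Total comparisons: 7

The merged array is [8, 10, 13, 17, 18, 20, 24, 25], requiring 7 comparisons. The merge step runs in O(n) time where n is the total number of elements.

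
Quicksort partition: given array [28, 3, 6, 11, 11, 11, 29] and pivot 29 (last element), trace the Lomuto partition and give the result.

Lomuto partition with pivot = 29:

Initial array: [28, 3, 6, 11, 11, 11, 29]

arr[0]=28 <= 29: swap with position 0, array becomes [28, 3, 6, 11, 11, 11, 29]
arr[1]=3 <= 29: swap with position 1, array becomes [28, 3, 6, 11, 11, 11, 29]
arr[2]=6 <= 29: swap with position 2, array becomes [28, 3, 6, 11, 11, 11, 29]
arr[3]=11 <= 29: swap with position 3, array becomes [28, 3, 6, 11, 11, 11, 29]
arr[4]=11 <= 29: swap with position 4, array becomes [28, 3, 6, 11, 11, 11, 29]
arr[5]=11 <= 29: swap with position 5, array becomes [28, 3, 6, 11, 11, 11, 29]

Place pivot at position 6: [28, 3, 6, 11, 11, 11, 29]
Pivot position: 6

After partitioning with pivot 29, the array becomes [28, 3, 6, 11, 11, 11, 29]. The pivot is placed at index 6. All elements to the left of the pivot are <= 29, and all elements to the right are > 29.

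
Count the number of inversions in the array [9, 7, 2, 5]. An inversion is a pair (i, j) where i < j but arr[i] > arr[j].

Finding inversions in [9, 7, 2, 5]:

(0, 1): arr[0]=9 > arr[1]=7
(0, 2): arr[0]=9 > arr[2]=2
(0, 3): arr[0]=9 > arr[3]=5
(1, 2): arr[1]=7 > arr[2]=2
(1, 3): arr[1]=7 > arr[3]=5

Total inversions: 5

The array has 5 inversion(s): (0,1), (0,2), (0,3), (1,2), (1,3). Each pair (i,j) satisfies i < j and arr[i] > arr[j].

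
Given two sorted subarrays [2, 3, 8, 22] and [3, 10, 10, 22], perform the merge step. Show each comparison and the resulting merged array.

Merging process:

Compare 2 vs 3: take 2 from left. Merged: [2]
Compare 3 vs 3: take 3 from left. Merged: [2, 3]
Compare 8 vs 3: take 3 from right. Merged: [2, 3, 3]
Compare 8 vs 10: take 8 from left. Merged: [2, 3, 3, 8]
Compare 22 vs 10: take 10 from right. Merged: [2, 3, 3, 8, 10]
Compare 22 vs 10: take 10 from right. Merged: [2, 3, 3, 8, 10, 10]
Compare 22 vs 22: take 22 from left. Merged: [2, 3, 3, 8, 10, 10, 22]
Append remaining from right: [22]. Merged: [2, 3, 3, 8, 10, 10, 22, 22]

Final merged array: [2, 3, 3, 8, 10, 10, 22, 22]
Total comparisons: 7

The merged array is [2, 3, 3, 8, 10, 10, 22, 22], requiring 7 comparisons. The merge step runs in O(n) time where n is the total number of elements.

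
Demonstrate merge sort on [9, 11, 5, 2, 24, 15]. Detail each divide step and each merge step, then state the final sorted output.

Merge sort trace:

Split: [9, 11, 5, 2, 24, 15] -> [9, 11, 5] and [2, 24, 15]
  Split: [9, 11, 5] -> [9] and [11, 5]
    Split: [11, 5] -> [11] and [5]
    Merge: [11] + [5] -> [5, 11]
  Merge: [9] + [5, 11] -> [5, 9, 11]
  Split: [2, 24, 15] -> [2] and [24, 15]
    Split: [24, 15] -> [24] and [15]
    Merge: [24] + [15] -> [15, 24]
  Merge: [2] + [15, 24] -> [2, 15, 24]
Merge: [5, 9, 11] + [2, 15, 24] -> [2, 5, 9, 11, 15, 24]

Final sorted array: [2, 5, 9, 11, 15, 24]

The merge sort proceeds by recursively splitting the array and merging sorted halves.
After all merges, the sorted array is [2, 5, 9, 11, 15, 24].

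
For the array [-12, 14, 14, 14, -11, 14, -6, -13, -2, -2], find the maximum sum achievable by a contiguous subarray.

Using Kadane's algorithm on [-12, 14, 14, 14, -11, 14, -6, -13, -2, -2]:

Scanning through the array:
Position 1 (value 14): max_ending_here = 14, max_so_far = 14
Position 2 (value 14): max_ending_here = 28, max_so_far = 28
Position 3 (value 14): max_ending_here = 42, max_so_far = 42
Position 4 (value -11): max_ending_here = 31, max_so_far = 42
Position 5 (value 14): max_ending_here = 45, max_so_far = 45
Position 6 (value -6): max_ending_here = 39, max_so_far = 45
Position 7 (value -13): max_ending_here = 26, max_so_far = 45
Position 8 (value -2): max_ending_here = 24, max_so_far = 45
Position 9 (value -2): max_ending_here = 22, max_so_far = 45

Maximum subarray: [14, 14, 14, -11, 14]
Maximum sum: 45

The maximum subarray is [14, 14, 14, -11, 14] with sum 45. This subarray runs from index 1 to index 5.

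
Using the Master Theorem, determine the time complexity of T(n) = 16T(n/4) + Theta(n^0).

Master Theorem for T(n) = 16T(n/4) + O(n^0):

a = 16, b = 4, c = 0
log_b(a) = log_4(16) = 2.0000

Case 1: c = 0 < log_4(16) = 2.0000
T(n) = O(n^(log_4 16)) = O(n^2)

For T(n) = 16T(n/4) + O(n^0): log_4(16) = 2.0000. This is Case 1 of the Master Theorem (c < log_b(a), work dominated by leaves), giving O(n^2).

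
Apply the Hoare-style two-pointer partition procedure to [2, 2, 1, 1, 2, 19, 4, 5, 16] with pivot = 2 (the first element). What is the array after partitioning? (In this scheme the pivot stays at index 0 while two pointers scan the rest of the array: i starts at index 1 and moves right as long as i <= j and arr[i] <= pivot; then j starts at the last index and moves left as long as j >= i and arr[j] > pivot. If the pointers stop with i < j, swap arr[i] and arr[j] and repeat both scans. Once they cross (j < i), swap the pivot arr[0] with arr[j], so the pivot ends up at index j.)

Hoare-style two-pointer partition with pivot = 2:

Initial array: [2, 2, 1, 1, 2, 19, 4, 5, 16]

Pointers start at i = 1, j = 8.
i ends at 5, j ends at 4: the pointers have crossed (j < i), so scanning stops.

Swap pivot arr[0] with arr[4] to place pivot at position 4: [2, 2, 1, 1, 2, 19, 4, 5, 16]
Pivot position: 4

After partitioning with pivot 2, the array becomes [2, 2, 1, 1, 2, 19, 4, 5, 16]. The pivot is placed at index 4. All elements to the left of the pivot are <= 2, and all elements to the right are > 2.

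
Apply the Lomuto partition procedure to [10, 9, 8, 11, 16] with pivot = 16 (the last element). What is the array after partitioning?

Lomuto partition with pivot = 16:

Initial array: [10, 9, 8, 11, 16]

arr[0]=10 <= 16: swap with position 0, array becomes [10, 9, 8, 11, 16]
arr[1]=9 <= 16: swap with position 1, array becomes [10, 9, 8, 11, 16]
arr[2]=8 <= 16: swap with position 2, array becomes [10, 9, 8, 11, 16]
arr[3]=11 <= 16: swap with position 3, array becomes [10, 9, 8, 11, 16]

Place pivot at position 4: [10, 9, 8, 11, 16]
Pivot position: 4

After partitioning with pivot 16, the array becomes [10, 9, 8, 11, 16]. The pivot is placed at index 4. All elements to the left of the pivot are <= 16, and all elements to the right are > 16.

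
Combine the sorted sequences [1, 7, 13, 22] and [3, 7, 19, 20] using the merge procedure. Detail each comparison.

Merging process:

Compare 1 vs 3: take 1 from left. Merged: [1]
Compare 7 vs 3: take 3 from right. Merged: [1, 3]
Compare 7 vs 7: take 7 from left. Merged: [1, 3, 7]
Compare 13 vs 7: take 7 from right. Merged: [1, 3, 7, 7]
Compare 13 vs 19: take 13 from left. Merged: [1, 3, 7, 7, 13]
Compare 22 vs 19: take 19 from right. Merged: [1, 3, 7, 7, 13, 19]
Compare 22 vs 20: take 20 from right. Merged: [1, 3, 7, 7, 13, 19, 20]
Append remaining from left: [22]. Merged: [1, 3, 7, 7, 13, 19, 20, 22]

Final merged array: [1, 3, 7, 7, 13, 19, 20, 22]
Total comparisons: 7

The merged array is [1, 3, 7, 7, 13, 19, 20, 22], requiring 7 comparisons. The merge step runs in O(n) time where n is the total number of elements.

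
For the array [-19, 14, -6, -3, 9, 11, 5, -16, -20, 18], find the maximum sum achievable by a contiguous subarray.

Using Kadane's algorithm on [-19, 14, -6, -3, 9, 11, 5, -16, -20, 18]:

Scanning through the array:
Position 1 (value 14): max_ending_here = 14, max_so_far = 14
Position 2 (value -6): max_ending_here = 8, max_so_far = 14
Position 3 (value -3): max_ending_here = 5, max_so_far = 14
Position 4 (value 9): max_ending_here = 14, max_so_far = 14
Position 5 (value 11): max_ending_here = 25, max_so_far = 25
Position 6 (value 5): max_ending_here = 30, max_so_far = 30
Position 7 (value -16): max_ending_here = 14, max_so_far = 30
Position 8 (value -20): max_ending_here = -6, max_so_far = 30
Position 9 (value 18): max_ending_here = 18, max_so_far = 30

Maximum subarray: [14, -6, -3, 9, 11, 5]
Maximum sum: 30

The maximum subarray is [14, -6, -3, 9, 11, 5] with sum 30. This subarray runs from index 1 to index 6.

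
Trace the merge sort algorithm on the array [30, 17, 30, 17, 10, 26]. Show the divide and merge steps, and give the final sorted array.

Merge sort trace:

Split: [30, 17, 30, 17, 10, 26] -> [30, 17, 30] and [17, 10, 26]
  Split: [30, 17, 30] -> [30] and [17, 30]
    Split: [17, 30] -> [17] and [30]
    Merge: [17] + [30] -> [17, 30]
  Merge: [30] + [17, 30] -> [17, 30, 30]
  Split: [17, 10, 26] -> [17] and [10, 26]
    Split: [10, 26] -> [10] and [26]
    Merge: [10] + [26] -> [10, 26]
  Merge: [17] + [10, 26] -> [10, 17, 26]
Merge: [17, 30, 30] + [10, 17, 26] -> [10, 17, 17, 26, 30, 30]

Final sorted array: [10, 17, 17, 26, 30, 30]

The merge sort proceeds by recursively splitting the array and merging sorted halves.
After all merges, the sorted array is [10, 17, 17, 26, 30, 30].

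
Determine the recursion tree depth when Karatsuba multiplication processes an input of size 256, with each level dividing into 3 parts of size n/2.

For divide and conquer with division factor 2:

Problem sizes at each level:
Level 0: 256
Level 1: 128
Level 2: 64
Level 3: 32
Level 4: 16
Level 5: 8
Level 6: 4
Level 7: 2
Level 8: 1

The root is level 0 and the size-1 base case is level 8 (the tree spans levels 0 through 8, i.e. 9 levels counting the root), so the depth is the number of divisions: log_2(256) = 8

The recursion tree depth is log_2(256) = 8. At each level, the problem size is divided by 2, so it takes 8 divisions to reduce to a base case of size 1. The algorithm makes 3 recursive calls at each level.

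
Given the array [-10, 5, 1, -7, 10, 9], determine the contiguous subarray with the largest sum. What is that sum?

Using Kadane's algorithm on [-10, 5, 1, -7, 10, 9]:

Scanning through the array:
Position 1 (value 5): max_ending_here = 5, max_so_far = 5
Position 2 (value 1): max_ending_here = 6, max_so_far = 6
Position 3 (value -7): max_ending_here = -1, max_so_far = 6
Position 4 (value 10): max_ending_here = 10, max_so_far = 10
Position 5 (value 9): max_ending_here = 19, max_so_far = 19

Maximum subarray: [10, 9]
Maximum sum: 19

The maximum subarray is [10, 9] with sum 19. This subarray runs from index 4 to index 5.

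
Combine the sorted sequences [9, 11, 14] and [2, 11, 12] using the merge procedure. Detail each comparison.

Merging process:

Compare 9 vs 2: take 2 from right. Merged: [2]
Compare 9 vs 11: take 9 from left. Merged: [2, 9]
Compare 11 vs 11: take 11 from left. Merged: [2, 9, 11]
Compare 14 vs 11: take 11 from right. Merged: [2, 9, 11, 11]
Compare 14 vs 12: take 12 from right. Merged: [2, 9, 11, 11, 12]
Append remaining from left: [14]. Merged: [2, 9, 11, 11, 12, 14]

Final merged array: [2, 9, 11, 11, 12, 14]
Total comparisons: 5

The merged array is [2, 9, 11, 11, 12, 14], requiring 5 comparisons. The merge step runs in O(n) time where n is the total number of elements.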